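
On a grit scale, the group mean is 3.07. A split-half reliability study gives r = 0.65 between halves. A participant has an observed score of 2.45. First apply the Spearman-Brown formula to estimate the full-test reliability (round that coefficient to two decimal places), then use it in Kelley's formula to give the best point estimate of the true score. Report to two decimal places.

Spearman-Brown: ρ = 2r/(1 + r) = 2(0.65)/(1 + 0.65) = 1.300/1.65 = 0.7879 → 0.79
Kelley's formula gives T̂ = 0.79·2.45 + 0.21·3.07 = 1.9355 + 0.6447 = 2.580.

2.58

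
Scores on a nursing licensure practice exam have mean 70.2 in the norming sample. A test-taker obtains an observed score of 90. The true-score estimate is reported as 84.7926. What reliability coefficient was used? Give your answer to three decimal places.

0.737

T̂ = ρX + (1 − ρ)μ  ⇒  T̂ − μ = ρ(X − μ)
ρ = (T̂ − μ)/(X − μ) = (84.7926 − 70.2) / (90 − 70.2) = 14.5926 / 19.8 = 0.73700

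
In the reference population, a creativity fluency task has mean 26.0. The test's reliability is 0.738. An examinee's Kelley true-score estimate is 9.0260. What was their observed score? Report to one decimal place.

T̂ = ρX + (1 − ρ)μ  ⇒  X = (T̂ − (1 − ρ)μ) / ρ
X = (9.0260 − 0.262 × 26.0) / 0.738 = (9.0260 − 6.8120) / 0.738 = 2.2140 / 0.738 = 3.000

3.0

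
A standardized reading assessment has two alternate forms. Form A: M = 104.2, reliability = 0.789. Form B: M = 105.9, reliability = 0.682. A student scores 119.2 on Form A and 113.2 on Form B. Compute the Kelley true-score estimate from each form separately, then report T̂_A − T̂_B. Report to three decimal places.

T̂_A = 0.789(119.2) + 0.211(104.2) = 116.03500
T̂_B = 0.682(113.2) + 0.318(105.9) = 110.87860
T̂_A − T̂_B = 5.15640

5.156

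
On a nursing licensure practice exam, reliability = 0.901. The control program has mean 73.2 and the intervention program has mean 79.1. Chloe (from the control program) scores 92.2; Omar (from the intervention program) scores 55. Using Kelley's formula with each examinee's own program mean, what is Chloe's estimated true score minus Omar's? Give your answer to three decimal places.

T̂_Chloe = 0.901(92.2) + 0.099(73.2) = 90.31900
T̂_Omar = 0.901(55) + 0.099(79.1) = 57.38590
Difference = 90.31900 − 57.38590 = 32.93310

32.933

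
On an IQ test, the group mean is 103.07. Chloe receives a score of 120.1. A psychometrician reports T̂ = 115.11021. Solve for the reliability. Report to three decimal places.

T̂ = ρX + (1 − ρ)μ  ⇒  T̂ − μ = ρ(X − μ)
ρ = (T̂ − μ)/(X − μ) = (115.11021 − 103.07) / (120.1 − 103.07) = 12.04021 / 17.03 = 0.70700

0.707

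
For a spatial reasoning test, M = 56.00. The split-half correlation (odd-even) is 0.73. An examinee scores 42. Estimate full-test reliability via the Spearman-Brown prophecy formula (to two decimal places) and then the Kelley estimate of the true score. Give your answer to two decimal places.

44.24

Spearman-Brown: ρ = 2r/(1 + r) = 2(0.73)/(1 + 0.73) = 1.460/1.73 = 0.8439 → 0.84
T̂ = ρX + (1 − ρ)μ
  = 0.84 × 42 + 0.16 × 56.00
  = 35.28 + 8.9600
  = 44.240
  ≈ 44.24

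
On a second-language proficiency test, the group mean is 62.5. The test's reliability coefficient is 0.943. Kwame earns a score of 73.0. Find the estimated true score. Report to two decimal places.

T̂ = 0.943(73.0) + 0.057(62.5) = 68.8390 + 3.5625 = 72.401 → 72.40

72.40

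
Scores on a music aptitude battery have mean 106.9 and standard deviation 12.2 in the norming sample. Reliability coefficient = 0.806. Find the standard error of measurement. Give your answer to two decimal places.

5.37

SEM = SD · √(1 − ρ) = 12.2 × √0.194 = 12.2 × 0.4405 = 5.374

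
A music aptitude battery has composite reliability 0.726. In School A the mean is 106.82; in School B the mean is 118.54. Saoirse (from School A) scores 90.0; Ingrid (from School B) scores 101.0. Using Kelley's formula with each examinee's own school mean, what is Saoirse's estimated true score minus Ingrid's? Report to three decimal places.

T̂_Saoirse = 0.726(90.0) + 0.274(106.82) = 94.60868
T̂_Ingrid = 0.726(101.0) + 0.274(118.54) = 105.80596
Difference = 94.60868 − 105.80596 = -11.19728

-11.197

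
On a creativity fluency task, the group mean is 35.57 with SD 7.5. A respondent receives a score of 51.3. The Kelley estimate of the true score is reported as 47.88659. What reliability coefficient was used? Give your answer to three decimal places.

T̂ = ρX + (1 − ρ)μ  ⇒  T̂ − μ = ρ(X − μ)
ρ = (T̂ − μ)/(X − μ) = (47.88659 − 35.57) / (51.3 − 35.57) = 12.31659 / 15.73 = 0.78300

0.783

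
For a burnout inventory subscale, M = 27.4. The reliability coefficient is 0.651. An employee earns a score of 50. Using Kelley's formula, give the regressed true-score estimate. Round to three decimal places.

Weight the observed score by reliability and the mean by (1 − reliability): T̂ = 0.651·50 + 0.349·27.4 = 32.550 + 9.5626 = 42.1126.

42.113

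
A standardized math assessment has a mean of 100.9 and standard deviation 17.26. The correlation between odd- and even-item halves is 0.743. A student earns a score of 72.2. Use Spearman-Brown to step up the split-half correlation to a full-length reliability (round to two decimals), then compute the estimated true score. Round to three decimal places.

Spearman-Brown: ρ = 2r/(1 + r) = 2(0.743)/(1 + 0.743) = 1.4860/1.743 = 0.8526 → 0.85
Regress the observed score toward the mean by the unreliability: T̂ = 0.85·72.2 + 0.15·100.9 = 61.370 + 15.135 = 76.5050.

76.505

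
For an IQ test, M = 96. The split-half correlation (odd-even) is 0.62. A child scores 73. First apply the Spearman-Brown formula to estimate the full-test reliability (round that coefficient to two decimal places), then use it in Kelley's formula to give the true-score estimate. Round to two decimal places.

Spearman-Brown: ρ = 2r/(1 + r) = 2(0.62)/(1 + 0.62) = 1.240/1.62 = 0.7654 → 0.77
Weight the observed score by reliability and the mean by (1 − reliability): T̂ = 0.77·73 + 0.23·96 = 56.21 + 22.08 = 78.290.

78.29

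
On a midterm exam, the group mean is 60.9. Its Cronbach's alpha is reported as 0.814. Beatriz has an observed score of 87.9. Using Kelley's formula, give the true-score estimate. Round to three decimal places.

82.878

T̂ = ρX + (1 − ρ)μ
  = 0.814 × 87.9 + 0.186 × 60.9
  = 71.5506 + 11.3274
  = 82.8780
  ≈ 82.878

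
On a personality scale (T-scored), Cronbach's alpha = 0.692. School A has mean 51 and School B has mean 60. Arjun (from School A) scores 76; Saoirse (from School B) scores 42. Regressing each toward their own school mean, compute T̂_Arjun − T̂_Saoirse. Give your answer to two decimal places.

T̂_Arjun = 0.692(76) + 0.308(51) = 68.3000
T̂_Saoirse = 0.692(42) + 0.308(60) = 47.5440
Difference = 68.3000 − 47.5440 = 20.7560

20.76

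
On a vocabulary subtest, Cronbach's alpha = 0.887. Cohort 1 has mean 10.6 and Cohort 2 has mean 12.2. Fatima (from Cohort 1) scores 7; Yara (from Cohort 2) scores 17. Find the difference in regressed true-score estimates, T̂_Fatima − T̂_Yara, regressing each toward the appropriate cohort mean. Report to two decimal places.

T̂_Fatima = 0.887(7) + 0.113(10.6) = 7.4068
T̂_Yara = 0.887(17) + 0.113(12.2) = 16.4576
Difference = 7.4068 − 16.4576 = -9.0508

-9.05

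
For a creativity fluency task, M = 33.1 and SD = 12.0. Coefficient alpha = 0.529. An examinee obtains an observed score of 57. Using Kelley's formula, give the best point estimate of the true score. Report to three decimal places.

T̂ = 0.529(57) + 0.471(33.1) = 30.153 + 15.5901 = 45.7431 → 45.743

45.743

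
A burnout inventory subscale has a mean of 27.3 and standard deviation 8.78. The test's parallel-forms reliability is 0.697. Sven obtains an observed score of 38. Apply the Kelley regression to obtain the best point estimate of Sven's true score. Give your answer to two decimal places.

34.76

Weight the observed score by reliability and the mean by (1 − reliability): T̂ = 0.697·38 + 0.303·27.3 = 26.486 + 8.2719 = 34.758.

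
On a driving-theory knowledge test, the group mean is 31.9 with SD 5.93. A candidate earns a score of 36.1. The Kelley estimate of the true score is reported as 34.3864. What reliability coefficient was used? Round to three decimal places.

0.592

T̂ = ρX + (1 − ρ)μ  ⇒  T̂ − μ = ρ(X − μ)
ρ = (T̂ − μ)/(X − μ) = (34.3864 − 31.9) / (36.1 − 31.9) = 2.4864 / 4.2 = 0.59200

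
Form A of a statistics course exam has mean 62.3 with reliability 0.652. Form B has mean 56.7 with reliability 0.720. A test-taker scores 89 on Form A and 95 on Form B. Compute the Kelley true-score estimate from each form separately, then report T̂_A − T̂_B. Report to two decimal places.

T̂_A = 0.652(89) + 0.348(62.3) = 79.7084
T̂_B = 0.720(95) + 0.280(56.7) = 84.2760
T̂_A − T̂_B = -4.5676

-4.57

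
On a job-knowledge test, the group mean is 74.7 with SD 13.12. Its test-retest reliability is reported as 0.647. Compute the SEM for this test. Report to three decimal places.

7.795

SEM = SD · √(1 − ρ) = 13.12 × √0.353 = 13.12 × 0.5941 = 7.7951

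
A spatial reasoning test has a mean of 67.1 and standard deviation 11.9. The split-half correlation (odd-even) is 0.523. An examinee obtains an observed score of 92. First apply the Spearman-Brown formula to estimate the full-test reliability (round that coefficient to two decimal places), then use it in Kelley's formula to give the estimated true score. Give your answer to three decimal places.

Spearman-Brown: ρ = 2r/(1 + r) = 2(0.523)/(1 + 0.523) = 1.0460/1.523 = 0.6868 → 0.69
Kelley's formula gives T̂ = 0.69·92 + 0.31·67.1 = 63.48 + 20.801 = 84.2810.

84.281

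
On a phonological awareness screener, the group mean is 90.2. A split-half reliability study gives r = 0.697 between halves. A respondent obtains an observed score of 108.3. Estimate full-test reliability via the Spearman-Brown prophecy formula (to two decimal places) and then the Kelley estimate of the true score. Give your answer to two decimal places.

Spearman-Brown: ρ = 2r/(1 + r) = 2(0.697)/(1 + 0.697) = 1.3940/1.697 = 0.8214 → 0.82
T̂ = ρX + (1 − ρ)μ
  = 0.82 × 108.3 + 0.18 × 90.2
  = 88.806 + 16.236
  = 105.042
  ≈ 105.04

105.04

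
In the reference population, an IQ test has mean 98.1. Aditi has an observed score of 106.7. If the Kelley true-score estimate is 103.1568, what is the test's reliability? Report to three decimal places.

0.588

T̂ = ρX + (1 − ρ)μ  ⇒  T̂ − μ = ρ(X − μ)
ρ = (T̂ − μ)/(X − μ) = (103.1568 − 98.1) / (106.7 − 98.1) = 5.0568 / 8.6 = 0.58800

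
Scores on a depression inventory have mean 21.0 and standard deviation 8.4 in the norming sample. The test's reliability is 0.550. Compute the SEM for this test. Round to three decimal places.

5.635

SEM = SD · √(1 − ρ) = 8.4 × √0.450 = 8.4 × 0.6708 = 5.6349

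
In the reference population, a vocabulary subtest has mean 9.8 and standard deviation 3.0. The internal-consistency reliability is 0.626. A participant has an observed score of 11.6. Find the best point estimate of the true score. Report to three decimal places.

T̂ = ρX + (1 − ρ)μ
  = 0.626 × 11.6 + 0.374 × 9.8
  = 7.2616 + 3.6652
  = 10.9268
  ≈ 10.927

10.927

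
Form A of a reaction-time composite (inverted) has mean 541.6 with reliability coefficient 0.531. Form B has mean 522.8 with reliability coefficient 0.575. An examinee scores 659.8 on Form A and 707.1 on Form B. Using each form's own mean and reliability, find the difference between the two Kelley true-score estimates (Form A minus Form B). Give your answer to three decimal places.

-24.408

T̂_A = 0.531(659.8) + 0.469(541.6) = 604.36420
T̂_B = 0.575(707.1) + 0.425(522.8) = 628.77250
T̂_A − T̂_B = -24.40830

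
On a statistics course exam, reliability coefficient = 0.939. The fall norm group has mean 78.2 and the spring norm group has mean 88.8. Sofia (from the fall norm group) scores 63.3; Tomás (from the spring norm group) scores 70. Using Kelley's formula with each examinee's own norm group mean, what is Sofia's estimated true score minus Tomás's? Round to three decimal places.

T̂_Sofia = 0.939(63.3) + 0.061(78.2) = 64.20890
T̂_Tomás = 0.939(70) + 0.061(88.8) = 71.14680
Difference = 64.20890 − 71.14680 = -6.93790

-6.938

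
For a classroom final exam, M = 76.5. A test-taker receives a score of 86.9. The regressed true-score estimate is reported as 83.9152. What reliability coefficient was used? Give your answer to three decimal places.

0.713

T̂ = ρX + (1 − ρ)μ  ⇒  T̂ − μ = ρ(X − μ)
ρ = (T̂ − μ)/(X − μ) = (83.9152 − 76.5) / (86.9 − 76.5) = 7.4152 / 10.4 = 0.71300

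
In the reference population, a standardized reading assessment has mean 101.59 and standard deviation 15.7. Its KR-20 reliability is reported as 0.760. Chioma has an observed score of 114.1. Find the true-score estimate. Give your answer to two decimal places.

T̂ = ρX + (1 − ρ)μ
  = 0.760 × 114.1 + 0.240 × 101.59
  = 86.7160 + 24.38160
  = 111.098
  ≈ 111.10

111.10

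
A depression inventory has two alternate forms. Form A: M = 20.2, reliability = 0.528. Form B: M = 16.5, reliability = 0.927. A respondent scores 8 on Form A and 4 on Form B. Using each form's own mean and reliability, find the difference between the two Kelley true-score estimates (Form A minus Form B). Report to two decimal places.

T̂_A = 0.528(8) + 0.472(20.2) = 13.7584
T̂_B = 0.927(4) + 0.073(16.5) = 4.9125
T̂_A − T̂_B = 8.8459

8.85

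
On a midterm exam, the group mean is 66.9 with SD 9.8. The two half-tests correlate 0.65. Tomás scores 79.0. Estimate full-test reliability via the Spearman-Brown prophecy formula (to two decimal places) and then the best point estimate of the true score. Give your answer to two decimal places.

76.46

Spearman-Brown: ρ = 2r/(1 + r) = 2(0.65)/(1 + 0.65) = 1.300/1.65 = 0.7879 → 0.79
T̂ = ρX + (1 − ρ)μ
  = 0.79 × 79.0 + 0.21 × 66.9
  = 62.410 + 14.049
  = 76.459
  ≈ 76.46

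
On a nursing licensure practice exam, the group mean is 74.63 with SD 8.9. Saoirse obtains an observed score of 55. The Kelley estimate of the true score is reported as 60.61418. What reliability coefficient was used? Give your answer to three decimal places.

T̂ = ρX + (1 − ρ)μ  ⇒  T̂ − μ = ρ(X − μ)
ρ = (T̂ − μ)/(X − μ) = (60.61418 − 74.63) / (55 − 74.63) = -14.01582 / -19.63 = 0.71400

0.714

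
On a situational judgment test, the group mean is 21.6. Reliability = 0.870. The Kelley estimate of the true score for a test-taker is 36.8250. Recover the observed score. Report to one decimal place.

39.1

T̂ = ρX + (1 − ρ)μ  ⇒  X = (T̂ − (1 − ρ)μ) / ρ
X = (36.8250 − 0.130 × 21.6) / 0.870 = (36.8250 − 2.8080) / 0.870 = 34.0170 / 0.870 = 39.100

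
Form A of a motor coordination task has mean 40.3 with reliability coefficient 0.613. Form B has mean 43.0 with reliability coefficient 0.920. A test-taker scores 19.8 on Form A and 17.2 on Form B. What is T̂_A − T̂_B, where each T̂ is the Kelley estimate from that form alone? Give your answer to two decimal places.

8.47

T̂_A = 0.613(19.8) + 0.387(40.3) = 27.7335
T̂_B = 0.920(17.2) + 0.080(43.0) = 19.2640
T̂_A − T̂_B = 8.4695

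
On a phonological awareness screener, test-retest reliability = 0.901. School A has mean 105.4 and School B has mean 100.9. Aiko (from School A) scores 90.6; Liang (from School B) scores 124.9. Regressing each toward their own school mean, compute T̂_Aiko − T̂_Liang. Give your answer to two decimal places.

T̂_Aiko = 0.901(90.6) + 0.099(105.4) = 92.0652
T̂_Liang = 0.901(124.9) + 0.099(100.9) = 122.5240
Difference = 92.0652 − 122.5240 = -30.4588

-30.46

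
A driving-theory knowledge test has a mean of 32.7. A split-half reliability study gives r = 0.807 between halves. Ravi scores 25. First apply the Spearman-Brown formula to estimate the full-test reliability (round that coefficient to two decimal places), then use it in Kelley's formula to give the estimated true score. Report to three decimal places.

Spearman-Brown: ρ = 2r/(1 + r) = 2(0.807)/(1 + 0.807) = 1.6140/1.807 = 0.8932 → 0.89
Kelley's formula gives T̂ = 0.89·25 + 0.11·32.7 = 22.25 + 3.597 = 25.8470.

25.847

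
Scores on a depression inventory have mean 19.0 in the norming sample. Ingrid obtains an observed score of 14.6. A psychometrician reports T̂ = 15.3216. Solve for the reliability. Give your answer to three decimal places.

T̂ = ρX + (1 − ρ)μ  ⇒  T̂ − μ = ρ(X − μ)
ρ = (T̂ − μ)/(X − μ) = (15.3216 − 19.0) / (14.6 − 19.0) = -3.6784 / -4.4 = 0.83600

0.836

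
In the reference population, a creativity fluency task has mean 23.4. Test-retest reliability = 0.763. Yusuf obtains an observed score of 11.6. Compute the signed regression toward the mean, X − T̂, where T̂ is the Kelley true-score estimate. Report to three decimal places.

T̂ = ρX + (1 − ρ)μ
  = 0.763 × 11.6 + 0.237 × 23.4
  = 8.8508 + 5.5458
  = 14.39660
  ≈ 14.3966
X − T̂ = 11.6 − 14.3966 = -2.7966 → -2.797

-2.797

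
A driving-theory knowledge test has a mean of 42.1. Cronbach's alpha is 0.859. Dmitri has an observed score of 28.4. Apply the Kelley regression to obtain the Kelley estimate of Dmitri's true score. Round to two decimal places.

30.33

T̂ = ρX + (1 − ρ)μ
  = 0.859 × 28.4 + 0.141 × 42.1
  = 24.3956 + 5.9361
  = 30.332
  ≈ 30.33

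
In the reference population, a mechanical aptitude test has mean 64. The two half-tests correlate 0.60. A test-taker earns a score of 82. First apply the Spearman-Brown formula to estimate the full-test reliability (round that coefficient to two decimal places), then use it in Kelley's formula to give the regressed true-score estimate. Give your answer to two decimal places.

Spearman-Brown: ρ = 2r/(1 + r) = 2(0.60)/(1 + 0.60) = 1.200/1.60 = 0.7500 → 0.75
T̂ = 0.75(82) + 0.25(64) = 61.50 + 16.00 = 77.500 → 77.50

77.50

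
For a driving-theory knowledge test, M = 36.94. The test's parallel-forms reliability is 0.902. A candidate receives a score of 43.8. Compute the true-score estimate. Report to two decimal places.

43.13

T̂ = 0.902(43.8) + 0.098(36.94) = 39.5076 + 3.62012 = 43.128 → 43.13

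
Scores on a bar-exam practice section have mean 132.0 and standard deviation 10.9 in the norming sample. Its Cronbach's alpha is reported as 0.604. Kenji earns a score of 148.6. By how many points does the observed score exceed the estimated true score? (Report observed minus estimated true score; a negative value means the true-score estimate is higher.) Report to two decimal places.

6.57

T̂ = ρX + (1 − ρ)μ
  = 0.604 × 148.6 + 0.396 × 132.0
  = 89.7544 + 52.2720
  = 142.0264
  ≈ 142.026
X − T̂ = 148.6 − 142.026 = 6.574 → 6.57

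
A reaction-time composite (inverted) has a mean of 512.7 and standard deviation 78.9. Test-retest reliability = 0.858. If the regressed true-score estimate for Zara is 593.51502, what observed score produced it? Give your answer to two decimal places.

606.89

T̂ = ρX + (1 − ρ)μ  ⇒  X = (T̂ − (1 − ρ)μ) / ρ
X = (593.51502 − 0.142 × 512.7) / 0.858 = (593.51502 − 72.8034) / 0.858 = 520.71162 / 0.858 = 606.8900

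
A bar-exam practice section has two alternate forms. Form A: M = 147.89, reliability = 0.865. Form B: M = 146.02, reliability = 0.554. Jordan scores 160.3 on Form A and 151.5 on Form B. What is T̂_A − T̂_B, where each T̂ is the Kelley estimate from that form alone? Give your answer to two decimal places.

T̂_A = 0.865(160.3) + 0.135(147.89) = 158.6247
T̂_B = 0.554(151.5) + 0.446(146.02) = 149.0559
T̂_A − T̂_B = 9.5687

9.57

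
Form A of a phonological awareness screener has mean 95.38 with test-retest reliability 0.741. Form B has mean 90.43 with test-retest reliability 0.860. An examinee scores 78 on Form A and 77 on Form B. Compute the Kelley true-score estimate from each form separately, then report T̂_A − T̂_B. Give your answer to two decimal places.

T̂_A = 0.741(78) + 0.259(95.38) = 82.5014
T̂_B = 0.860(77) + 0.140(90.43) = 78.8802
T̂_A − T̂_B = 3.6212

3.62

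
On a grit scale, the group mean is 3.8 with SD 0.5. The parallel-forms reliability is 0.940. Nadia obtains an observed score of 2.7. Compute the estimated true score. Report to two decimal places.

Weight the observed score by reliability and the mean by (1 − reliability): T̂ = 0.940·2.7 + 0.060·3.8 = 2.5380 + 0.2280 = 2.766.

2.77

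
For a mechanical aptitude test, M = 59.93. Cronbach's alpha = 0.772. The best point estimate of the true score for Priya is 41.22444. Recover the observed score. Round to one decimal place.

T̂ = ρX + (1 − ρ)μ  ⇒  X = (T̂ − (1 − ρ)μ) / ρ
X = (41.22444 − 0.228 × 59.93) / 0.772 = (41.22444 − 13.66404) / 0.772 = 27.56040 / 0.772 = 35.700

35.7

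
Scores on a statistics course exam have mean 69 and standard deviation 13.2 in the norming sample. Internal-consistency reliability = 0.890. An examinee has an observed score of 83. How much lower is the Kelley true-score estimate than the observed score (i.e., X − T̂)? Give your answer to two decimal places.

T̂ = ρX + (1 − ρ)μ
  = 0.890 × 83 + 0.110 × 69
  = 73.870 + 7.590
  = 81.4600
  ≈ 81.460
X − T̂ = 83 − 81.460 = 1.540 → 1.54

1.54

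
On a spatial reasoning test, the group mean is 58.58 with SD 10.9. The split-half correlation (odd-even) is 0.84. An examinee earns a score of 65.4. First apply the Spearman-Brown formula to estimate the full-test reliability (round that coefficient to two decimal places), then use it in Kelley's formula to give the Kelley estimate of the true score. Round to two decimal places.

64.79

Spearman-Brown: ρ = 2r/(1 + r) = 2(0.84)/(1 + 0.84) = 1.680/1.84 = 0.9130 → 0.91
T̂ = ρX + (1 − ρ)μ
  = 0.91 × 65.4 + 0.09 × 58.58
  = 59.514 + 5.2722
  = 64.786
  ≈ 64.79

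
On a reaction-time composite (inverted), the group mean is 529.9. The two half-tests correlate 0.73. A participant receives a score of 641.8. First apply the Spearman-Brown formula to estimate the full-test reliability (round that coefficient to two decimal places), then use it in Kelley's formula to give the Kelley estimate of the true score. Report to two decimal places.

Spearman-Brown: ρ = 2r/(1 + r) = 2(0.73)/(1 + 0.73) = 1.460/1.73 = 0.8439 → 0.84
T̂ = 0.84(641.8) + 0.16(529.9) = 539.112 + 84.784 = 623.896 → 623.90

623.90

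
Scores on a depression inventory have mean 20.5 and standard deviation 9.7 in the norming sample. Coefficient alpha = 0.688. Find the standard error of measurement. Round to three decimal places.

5.418

SEM = SD · √(1 − ρ) = 9.7 × √0.312 = 9.7 × 0.5586 = 5.4181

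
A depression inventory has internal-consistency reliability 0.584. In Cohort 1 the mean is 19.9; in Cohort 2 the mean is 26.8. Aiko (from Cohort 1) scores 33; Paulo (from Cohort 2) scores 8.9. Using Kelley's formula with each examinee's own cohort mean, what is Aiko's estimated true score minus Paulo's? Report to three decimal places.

11.204

T̂_Aiko = 0.584(33) + 0.416(19.9) = 27.55040
T̂_Paulo = 0.584(8.9) + 0.416(26.8) = 16.34640
Difference = 27.55040 − 16.34640 = 11.20400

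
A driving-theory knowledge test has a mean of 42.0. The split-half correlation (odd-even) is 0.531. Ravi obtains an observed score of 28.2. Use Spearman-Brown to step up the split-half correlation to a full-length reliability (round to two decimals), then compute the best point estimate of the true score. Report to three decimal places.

Spearman-Brown: ρ = 2r/(1 + r) = 2(0.531)/(1 + 0.531) = 1.0620/1.531 = 0.6937 → 0.69
T̂ = ρX + (1 − ρ)μ
  = 0.69 × 28.2 + 0.31 × 42.0
  = 19.458 + 13.020
  = 32.4780
  ≈ 32.478

32.478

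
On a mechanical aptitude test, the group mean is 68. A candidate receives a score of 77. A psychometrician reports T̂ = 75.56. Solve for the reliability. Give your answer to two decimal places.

0.84

T̂ = ρX + (1 − ρ)μ  ⇒  T̂ − μ = ρ(X − μ)
ρ = (T̂ − μ)/(X − μ) = (75.56 − 68) / (77 − 68) = 7.56 / 9.0 = 0.8400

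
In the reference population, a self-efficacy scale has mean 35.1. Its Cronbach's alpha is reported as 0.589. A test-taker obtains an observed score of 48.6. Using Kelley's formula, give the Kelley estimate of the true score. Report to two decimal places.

43.05

Kelley's formula gives T̂ = 0.589·48.6 + 0.411·35.1 = 28.6254 + 14.4261 = 43.051.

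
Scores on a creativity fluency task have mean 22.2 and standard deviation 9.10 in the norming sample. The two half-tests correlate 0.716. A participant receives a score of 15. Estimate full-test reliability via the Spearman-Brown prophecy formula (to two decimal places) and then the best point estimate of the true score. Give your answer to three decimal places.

Spearman-Brown: ρ = 2r/(1 + r) = 2(0.716)/(1 + 0.716) = 1.4320/1.716 = 0.8345 → 0.83
T̂ = ρX + (1 − ρ)μ
  = 0.83 × 15 + 0.17 × 22.2
  = 12.45 + 3.774
  = 16.2240
  ≈ 16.224

16.224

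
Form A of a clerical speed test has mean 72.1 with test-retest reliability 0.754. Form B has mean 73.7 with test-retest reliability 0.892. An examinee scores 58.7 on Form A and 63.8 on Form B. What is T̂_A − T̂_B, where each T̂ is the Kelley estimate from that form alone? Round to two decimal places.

T̂_A = 0.754(58.7) + 0.246(72.1) = 61.9964
T̂_B = 0.892(63.8) + 0.108(73.7) = 64.8692
T̂_A − T̂_B = -2.8728

-2.87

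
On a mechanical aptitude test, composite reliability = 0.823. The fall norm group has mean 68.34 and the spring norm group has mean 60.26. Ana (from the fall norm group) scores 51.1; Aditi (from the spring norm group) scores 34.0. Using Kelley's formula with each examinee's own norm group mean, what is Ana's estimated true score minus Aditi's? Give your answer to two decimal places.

T̂_Ana = 0.823(51.1) + 0.177(68.34) = 54.1515
T̂_Aditi = 0.823(34.0) + 0.177(60.26) = 38.6480
Difference = 54.1515 − 38.6480 = 15.5035

15.50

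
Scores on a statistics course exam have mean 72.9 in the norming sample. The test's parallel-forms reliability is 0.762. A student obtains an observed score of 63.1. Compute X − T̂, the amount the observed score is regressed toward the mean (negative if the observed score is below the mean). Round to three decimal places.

-2.332

T̂ = ρX + (1 − ρ)μ
  = 0.762 × 63.1 + 0.238 × 72.9
  = 48.0822 + 17.3502
  = 65.43240
  ≈ 65.4324
X − T̂ = 63.1 − 65.4324 = -2.3324 → -2.332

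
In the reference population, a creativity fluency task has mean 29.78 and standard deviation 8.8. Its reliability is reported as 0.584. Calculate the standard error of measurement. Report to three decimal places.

5.676

SEM = SD · √(1 − ρ) = 8.8 × √0.416 = 8.8 × 0.6450 = 5.6758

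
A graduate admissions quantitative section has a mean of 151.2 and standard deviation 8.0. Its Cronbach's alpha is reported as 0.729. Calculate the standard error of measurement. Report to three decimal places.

4.165

SEM = SD · √(1 − ρ) = 8.0 × √0.271 = 8.0 × 0.5206 = 4.1646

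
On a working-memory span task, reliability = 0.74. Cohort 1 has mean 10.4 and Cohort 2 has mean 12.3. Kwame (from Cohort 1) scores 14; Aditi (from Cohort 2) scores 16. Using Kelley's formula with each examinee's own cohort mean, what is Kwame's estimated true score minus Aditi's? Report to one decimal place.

-2.0

T̂_Kwame = 0.74(14) + 0.26(10.4) = 13.064
T̂_Aditi = 0.74(16) + 0.26(12.3) = 15.038
Difference = 13.064 − 15.038 = -1.974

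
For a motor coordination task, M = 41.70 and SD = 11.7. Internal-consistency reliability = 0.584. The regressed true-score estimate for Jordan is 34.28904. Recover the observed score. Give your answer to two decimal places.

29.01

T̂ = ρX + (1 − ρ)μ  ⇒  X = (T̂ − (1 − ρ)μ) / ρ
X = (34.28904 − 0.416 × 41.70) / 0.584 = (34.28904 − 17.34720) / 0.584 = 16.94184 / 0.584 = 29.0100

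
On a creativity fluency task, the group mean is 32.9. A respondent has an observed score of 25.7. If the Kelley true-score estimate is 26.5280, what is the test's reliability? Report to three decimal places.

0.885

T̂ = ρX + (1 − ρ)μ  ⇒  T̂ − μ = ρ(X − μ)
ρ = (T̂ − μ)/(X − μ) = (26.5280 − 32.9) / (25.7 − 32.9) = -6.3720 / -7.2 = 0.88500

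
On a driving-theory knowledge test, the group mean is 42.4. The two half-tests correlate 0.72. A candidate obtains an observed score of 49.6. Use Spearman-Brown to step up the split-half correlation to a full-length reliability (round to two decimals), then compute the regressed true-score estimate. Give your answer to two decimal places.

Spearman-Brown: ρ = 2r/(1 + r) = 2(0.72)/(1 + 0.72) = 1.440/1.72 = 0.8372 → 0.84
T̂ = 0.84(49.6) + 0.16(42.4) = 41.664 + 6.784 = 48.448 → 48.45

48.45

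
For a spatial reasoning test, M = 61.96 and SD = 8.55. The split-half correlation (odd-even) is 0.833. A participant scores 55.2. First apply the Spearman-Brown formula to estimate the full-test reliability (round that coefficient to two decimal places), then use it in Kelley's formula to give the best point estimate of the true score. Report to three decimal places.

55.808

Spearman-Brown: ρ = 2r/(1 + r) = 2(0.833)/(1 + 0.833) = 1.6660/1.833 = 0.9089 → 0.91
T̂ = 0.91(55.2) + 0.09(61.96) = 50.232 + 5.5764 = 55.8084 → 55.808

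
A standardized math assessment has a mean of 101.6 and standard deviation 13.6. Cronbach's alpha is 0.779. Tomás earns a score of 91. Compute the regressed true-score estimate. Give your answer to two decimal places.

T̂ = 0.779(91) + 0.221(101.6) = 70.889 + 22.4536 = 93.343 → 93.34

93.34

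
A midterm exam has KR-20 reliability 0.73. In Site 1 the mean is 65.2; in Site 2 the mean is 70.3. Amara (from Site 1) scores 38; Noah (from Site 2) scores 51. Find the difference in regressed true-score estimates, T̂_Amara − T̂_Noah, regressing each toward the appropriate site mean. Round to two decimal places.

T̂_Amara = 0.73(38) + 0.27(65.2) = 45.3440
T̂_Noah = 0.73(51) + 0.27(70.3) = 56.2110
Difference = 45.3440 − 56.2110 = -10.8670

-10.87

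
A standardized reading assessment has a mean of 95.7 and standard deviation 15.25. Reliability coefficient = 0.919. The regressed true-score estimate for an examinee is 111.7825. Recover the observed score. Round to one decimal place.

T̂ = ρX + (1 − ρ)μ  ⇒  X = (T̂ − (1 − ρ)μ) / ρ
X = (111.7825 − 0.081 × 95.7) / 0.919 = (111.7825 − 7.7517) / 0.919 = 104.0308 / 0.919 = 113.200

113.2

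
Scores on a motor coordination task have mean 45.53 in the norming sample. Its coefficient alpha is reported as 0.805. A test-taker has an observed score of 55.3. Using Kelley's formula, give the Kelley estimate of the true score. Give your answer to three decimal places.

53.395

T̂ = 0.805(55.3) + 0.195(45.53) = 44.5165 + 8.87835 = 53.3949 → 53.395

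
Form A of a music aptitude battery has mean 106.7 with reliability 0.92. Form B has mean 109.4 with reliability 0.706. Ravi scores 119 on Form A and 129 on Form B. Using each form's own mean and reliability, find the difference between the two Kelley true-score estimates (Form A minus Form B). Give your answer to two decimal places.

-5.22

T̂_A = 0.92(119) + 0.08(106.7) = 118.0160
T̂_B = 0.706(129) + 0.294(109.4) = 123.2376
T̂_A − T̂_B = -5.2216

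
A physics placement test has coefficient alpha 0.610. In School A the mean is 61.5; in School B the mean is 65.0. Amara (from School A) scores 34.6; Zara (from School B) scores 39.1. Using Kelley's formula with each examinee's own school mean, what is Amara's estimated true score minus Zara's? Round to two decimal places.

T̂_Amara = 0.610(34.6) + 0.390(61.5) = 45.0910
T̂_Zara = 0.610(39.1) + 0.390(65.0) = 49.2010
Difference = 45.0910 − 49.2010 = -4.1100

-4.11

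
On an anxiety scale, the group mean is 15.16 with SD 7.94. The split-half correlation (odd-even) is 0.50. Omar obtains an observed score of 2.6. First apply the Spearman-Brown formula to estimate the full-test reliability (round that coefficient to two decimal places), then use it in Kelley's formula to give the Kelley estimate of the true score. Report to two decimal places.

Spearman-Brown: ρ = 2r/(1 + r) = 2(0.50)/(1 + 0.50) = 1.000/1.50 = 0.6667 → 0.67
T̂ = 0.67(2.6) + 0.33(15.16) = 1.742 + 5.0028 = 6.745 → 6.74

6.74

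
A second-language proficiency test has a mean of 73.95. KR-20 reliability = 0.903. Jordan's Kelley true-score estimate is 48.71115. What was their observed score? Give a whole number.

T̂ = ρX + (1 − ρ)μ  ⇒  X = (T̂ − (1 − ρ)μ) / ρ
X = (48.71115 − 0.097 × 73.95) / 0.903 = (48.71115 − 7.17315) / 0.903 = 41.53800 / 0.903 = 46.00

46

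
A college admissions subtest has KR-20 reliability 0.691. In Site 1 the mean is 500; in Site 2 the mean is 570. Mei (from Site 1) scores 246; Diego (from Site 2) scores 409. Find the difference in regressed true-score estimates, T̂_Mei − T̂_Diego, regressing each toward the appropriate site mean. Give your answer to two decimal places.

-134.26

T̂_Mei = 0.691(246) + 0.309(500) = 324.4860
T̂_Diego = 0.691(409) + 0.309(570) = 458.7490
Difference = 324.4860 − 458.7490 = -134.2630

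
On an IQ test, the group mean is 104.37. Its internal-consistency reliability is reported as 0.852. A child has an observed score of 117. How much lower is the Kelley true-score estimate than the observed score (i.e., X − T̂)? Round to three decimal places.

1.869

Regress the observed score toward the mean by the unreliability: T̂ = 0.852·117 + 0.148·104.37 = 99.684 + 15.44676 = 115.13076.
X − T̂ = 117 − 115.1308 = 1.8692 → 1.869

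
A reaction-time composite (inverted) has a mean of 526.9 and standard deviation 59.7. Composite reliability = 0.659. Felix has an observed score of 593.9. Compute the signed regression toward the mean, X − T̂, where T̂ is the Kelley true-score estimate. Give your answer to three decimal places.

T̂ = 0.659(593.9) + 0.341(526.9) = 391.3801 + 179.6729 = 571.05300 → 571.0530
X − T̂ = 593.9 − 571.0530 = 22.8470 → 22.847

22.847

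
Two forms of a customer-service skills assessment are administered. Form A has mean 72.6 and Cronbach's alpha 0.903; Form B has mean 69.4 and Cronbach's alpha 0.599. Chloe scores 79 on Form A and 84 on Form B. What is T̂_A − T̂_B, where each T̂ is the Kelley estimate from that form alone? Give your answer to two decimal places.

T̂_A = 0.903(79) + 0.097(72.6) = 78.3792
T̂_B = 0.599(84) + 0.401(69.4) = 78.1454
T̂_A − T̂_B = 0.2338

0.23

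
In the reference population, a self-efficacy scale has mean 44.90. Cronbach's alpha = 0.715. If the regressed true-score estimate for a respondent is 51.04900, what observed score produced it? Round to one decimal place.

53.5

T̂ = ρX + (1 − ρ)μ  ⇒  X = (T̂ − (1 − ρ)μ) / ρ
X = (51.04900 − 0.285 × 44.90) / 0.715 = (51.04900 − 12.79650) / 0.715 = 38.25250 / 0.715 = 53.500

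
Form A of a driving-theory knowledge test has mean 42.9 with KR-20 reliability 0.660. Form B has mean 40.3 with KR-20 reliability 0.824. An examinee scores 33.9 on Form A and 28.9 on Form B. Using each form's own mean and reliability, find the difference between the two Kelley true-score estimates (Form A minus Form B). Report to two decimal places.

T̂_A = 0.660(33.9) + 0.340(42.9) = 36.9600
T̂_B = 0.824(28.9) + 0.176(40.3) = 30.9064
T̂_A − T̂_B = 6.0536

6.05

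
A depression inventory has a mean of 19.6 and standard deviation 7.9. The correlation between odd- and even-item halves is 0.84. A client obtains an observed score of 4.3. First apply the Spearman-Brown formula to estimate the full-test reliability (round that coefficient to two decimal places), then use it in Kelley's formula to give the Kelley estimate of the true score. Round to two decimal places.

5.68

Spearman-Brown: ρ = 2r/(1 + r) = 2(0.84)/(1 + 0.84) = 1.680/1.84 = 0.9130 → 0.91
T̂ = ρX + (1 − ρ)μ
  = 0.91 × 4.3 + 0.09 × 19.6
  = 3.913 + 1.764
  = 5.677
  ≈ 5.68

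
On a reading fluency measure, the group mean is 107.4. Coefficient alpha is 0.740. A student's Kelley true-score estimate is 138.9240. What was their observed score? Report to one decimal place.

T̂ = ρX + (1 − ρ)μ  ⇒  X = (T̂ − (1 − ρ)μ) / ρ
X = (138.9240 − 0.260 × 107.4) / 0.740 = (138.9240 − 27.9240) / 0.740 = 111.0000 / 0.740 = 150.000

150.0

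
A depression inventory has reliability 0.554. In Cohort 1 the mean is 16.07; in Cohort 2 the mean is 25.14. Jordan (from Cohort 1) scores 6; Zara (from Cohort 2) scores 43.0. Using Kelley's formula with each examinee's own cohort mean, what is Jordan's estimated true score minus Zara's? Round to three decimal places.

T̂_Jordan = 0.554(6) + 0.446(16.07) = 10.49122
T̂_Zara = 0.554(43.0) + 0.446(25.14) = 35.03444
Difference = 10.49122 − 35.03444 = -24.54322

-24.543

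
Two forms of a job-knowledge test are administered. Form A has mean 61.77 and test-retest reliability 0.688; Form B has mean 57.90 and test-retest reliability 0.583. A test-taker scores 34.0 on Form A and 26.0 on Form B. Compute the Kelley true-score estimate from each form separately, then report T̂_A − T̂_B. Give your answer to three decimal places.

T̂_A = 0.688(34.0) + 0.312(61.77) = 42.66424
T̂_B = 0.583(26.0) + 0.417(57.90) = 39.30230
T̂_A − T̂_B = 3.36194

3.362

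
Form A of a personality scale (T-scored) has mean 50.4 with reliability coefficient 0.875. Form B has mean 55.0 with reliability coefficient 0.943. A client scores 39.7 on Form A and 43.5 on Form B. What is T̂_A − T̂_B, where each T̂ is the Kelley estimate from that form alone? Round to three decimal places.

T̂_A = 0.875(39.7) + 0.125(50.4) = 41.03750
T̂_B = 0.943(43.5) + 0.057(55.0) = 44.15550
T̂_A − T̂_B = -3.11800

-3.118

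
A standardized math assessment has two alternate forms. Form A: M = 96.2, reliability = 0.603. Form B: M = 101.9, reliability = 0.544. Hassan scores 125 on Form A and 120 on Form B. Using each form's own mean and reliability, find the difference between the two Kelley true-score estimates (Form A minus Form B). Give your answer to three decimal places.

1.820

T̂_A = 0.603(125) + 0.397(96.2) = 113.56640
T̂_B = 0.544(120) + 0.456(101.9) = 111.74640
T̂_A − T̂_B = 1.82000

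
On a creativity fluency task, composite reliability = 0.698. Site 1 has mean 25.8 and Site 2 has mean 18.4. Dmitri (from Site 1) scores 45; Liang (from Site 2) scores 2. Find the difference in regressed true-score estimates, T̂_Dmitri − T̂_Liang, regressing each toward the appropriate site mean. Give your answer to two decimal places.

T̂_Dmitri = 0.698(45) + 0.302(25.8) = 39.2016
T̂_Liang = 0.698(2) + 0.302(18.4) = 6.9528
Difference = 39.2016 − 6.9528 = 32.2488

32.25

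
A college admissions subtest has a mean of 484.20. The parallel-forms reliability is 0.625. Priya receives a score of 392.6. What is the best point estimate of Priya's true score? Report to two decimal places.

426.95

T̂ = ρX + (1 − ρ)μ
  = 0.625 × 392.6 + 0.375 × 484.20
  = 245.3750 + 181.57500
  = 426.950
  ≈ 426.95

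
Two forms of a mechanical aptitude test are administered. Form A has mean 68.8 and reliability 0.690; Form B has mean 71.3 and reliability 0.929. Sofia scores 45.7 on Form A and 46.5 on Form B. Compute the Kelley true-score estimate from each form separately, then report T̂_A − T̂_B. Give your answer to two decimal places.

4.60

T̂_A = 0.690(45.7) + 0.310(68.8) = 52.8610
T̂_B = 0.929(46.5) + 0.071(71.3) = 48.2608
T̂_A − T̂_B = 4.6002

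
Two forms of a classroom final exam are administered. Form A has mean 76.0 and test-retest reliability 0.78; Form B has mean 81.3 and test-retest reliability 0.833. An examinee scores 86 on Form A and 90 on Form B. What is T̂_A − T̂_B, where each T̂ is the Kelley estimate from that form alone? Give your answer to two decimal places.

T̂_A = 0.78(86) + 0.22(76.0) = 83.8000
T̂_B = 0.833(90) + 0.167(81.3) = 88.5471
T̂_A − T̂_B = -4.7471

-4.75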